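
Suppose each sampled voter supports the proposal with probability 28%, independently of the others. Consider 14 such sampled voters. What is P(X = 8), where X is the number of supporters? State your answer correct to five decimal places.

X ~ Binomial(n=14, p=0.28).
P(X=8) = C(14,8) · p^8 · (1−p)^6
= 3003 · 3.778e-05 · 0.13931 = 0.0158057

0.01581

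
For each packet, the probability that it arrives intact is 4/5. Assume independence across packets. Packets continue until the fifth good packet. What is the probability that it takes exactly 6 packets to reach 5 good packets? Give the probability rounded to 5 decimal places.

0.32768

Y = trial on which the fifth success occurs; negative binomial, r=5, p=0.80.
P(Y=6) = C(5,4) · p^5 · (1−p)^1
= 5 · 0.32768 · 0.2 = 0.3276800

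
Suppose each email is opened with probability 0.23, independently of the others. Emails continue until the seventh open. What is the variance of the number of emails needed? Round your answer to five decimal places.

Y = total emails until the seventh success; negative binomial with r=7, p=0.23.
Var(Y) = r(1−p)/p² = 7·0.77 / 0.23² = 101.8903592

101.89036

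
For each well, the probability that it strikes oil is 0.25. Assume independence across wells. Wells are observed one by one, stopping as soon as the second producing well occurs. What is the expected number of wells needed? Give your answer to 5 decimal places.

8.00000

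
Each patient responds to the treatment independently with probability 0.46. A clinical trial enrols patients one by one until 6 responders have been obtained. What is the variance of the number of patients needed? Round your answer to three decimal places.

15.312

Y = total patients until the sixth success; negative binomial with r=6, p=0.46.
Var(Y) = r(1−p)/p² = 6·0.54 / 0.46² = 15.31191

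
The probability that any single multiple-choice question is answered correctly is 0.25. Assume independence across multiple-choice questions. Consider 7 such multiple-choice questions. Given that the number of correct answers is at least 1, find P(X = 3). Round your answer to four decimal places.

0.1997

X ~ Binomial(7, 0.25). Want P(X=3 | X≥1) = P(X=3) / P(X≥1).
P(X=3) = C(7,3)·0.25^3·0.75^4 = 0.173035
P(X≥1) = 1 − 0.133484 = 0.866516
Ratio = 0.173035 / 0.866516 = 0.199690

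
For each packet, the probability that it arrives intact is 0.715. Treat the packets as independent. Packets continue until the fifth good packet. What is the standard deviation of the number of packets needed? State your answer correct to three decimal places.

1.670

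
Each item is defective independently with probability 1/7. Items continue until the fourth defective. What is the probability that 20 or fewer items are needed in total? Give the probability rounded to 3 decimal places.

0.318

Finishing within 20 items ⇔ at least 4 successes in the first 20. With X ~ Binomial(20, 0.142857), P(Y ≤ 20) = 1 − P(X ≤ 3).
  k=0: C(20,0)·0.142857^0·0.857143^20 = 0.04582
  k=1: C(20,1)·0.142857^1·0.857143^19 = 0.15274
  k=2: C(20,2)·0.142857^2·0.857143^18 = 0.24183
  k=3: C(20,3)·0.142857^3·0.857143^17 = 0.24183
1 − 0.68222 = 0.31778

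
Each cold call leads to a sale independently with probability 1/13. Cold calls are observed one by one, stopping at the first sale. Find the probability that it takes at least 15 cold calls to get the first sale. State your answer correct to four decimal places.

Y = number of cold calls to the first success; geometric, p = 0.076923.
P(Y > 14) = P(first 14 all fail) = (1−p)^14 = 0.326085

0.3261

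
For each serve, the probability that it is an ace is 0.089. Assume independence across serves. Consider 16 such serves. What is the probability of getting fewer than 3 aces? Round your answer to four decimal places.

X ~ Binomial(16, 0.089); P(X ≤ 2) = Σ C(16,k) p^k (1−p)^(16−k) over k:
  k=0: C(16,0)·0.089^0·0.911^16 = 0.225058
  k=1: C(16,1)·0.089^1·0.911^15 = 0.351792
  k=2: C(16,2)·0.089^2·0.911^14 = 0.257762
Total = 0.834611

0.8346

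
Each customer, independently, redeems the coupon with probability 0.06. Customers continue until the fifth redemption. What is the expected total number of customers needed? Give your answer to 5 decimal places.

Y = total customers until the fifth success; negative binomial with r=5, p=0.06.
E[Y] = r / p = 5 / 0.06 = 83.3333333

83.33333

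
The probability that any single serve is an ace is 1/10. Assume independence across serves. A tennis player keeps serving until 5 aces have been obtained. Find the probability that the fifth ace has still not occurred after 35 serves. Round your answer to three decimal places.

0.731

Needing more than 35 serves ⇔ fewer than 5 successes in the first 35. With X ~ Binomial(35, 0.10), P(Y > 35) = P(X ≤ 4).
  k=0: C(35,0)·0.10^0·0.90^35 = 0.02503
  k=1: C(35,1)·0.10^1·0.90^34 = 0.09734
  k=2: C(35,2)·0.10^2·0.90^33 = 0.18387
  k=3: C(35,3)·0.10^3·0.90^32 = 0.22473
  k=4: C(35,4)·0.10^4·0.90^31 = 0.19976
P(X ≤ 4) = 0.73075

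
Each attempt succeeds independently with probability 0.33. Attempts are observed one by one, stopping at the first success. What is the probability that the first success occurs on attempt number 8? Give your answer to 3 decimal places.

Geometric (trials to first success), p = 0.33.
P(Y = 8) = (1−p)^7 · p = 0.060607 · 0.33 = 0.02000

0.020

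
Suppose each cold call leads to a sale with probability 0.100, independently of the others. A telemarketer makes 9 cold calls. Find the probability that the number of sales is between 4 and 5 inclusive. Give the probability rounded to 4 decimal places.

X ~ Binomial(9, 0.10); P(4 ≤ X ≤ 5) = Σ C(9,k) p^k (1−p)^(9−k) over k:
  k=4: C(9,4)·0.10^4·0.90^5 = 0.007440
  k=5: C(9,5)·0.10^5·0.90^4 = 0.000827
Total = 0.008267

0.0083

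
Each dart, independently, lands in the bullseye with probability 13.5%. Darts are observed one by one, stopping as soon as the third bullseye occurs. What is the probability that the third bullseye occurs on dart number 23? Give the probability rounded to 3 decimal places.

0.031

Y = trial on which the third success occurs; negative binomial, r=3, p=0.135.
P(Y=23) = C(22,2) · p^3 · (1−p)^20
= 231 · 0.0024604 · 0.054995 = 0.03126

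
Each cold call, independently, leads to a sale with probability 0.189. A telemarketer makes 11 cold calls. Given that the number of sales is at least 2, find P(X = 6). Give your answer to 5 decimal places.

X ~ Binomial(11, 0.189). Want P(X=6 | X≥2) = P(X=6) / P(X≥2).
P(X=6) = C(11,6)·0.189^6·0.811^5 = 0.0073878
P(X≥2) = 1 − 0.0998227 − 0.2558957 = 0.6442816
Ratio = 0.0073878 / 0.6442816 = 0.0114668

0.01147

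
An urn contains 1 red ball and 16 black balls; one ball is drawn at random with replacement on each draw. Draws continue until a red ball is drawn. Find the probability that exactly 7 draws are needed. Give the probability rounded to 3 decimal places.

0.041

Geometric (trials to first success), p = 0.058824.
P(Y = 7) = (1−p)^6 · p = 0.69507 · 0.058824 = 0.04089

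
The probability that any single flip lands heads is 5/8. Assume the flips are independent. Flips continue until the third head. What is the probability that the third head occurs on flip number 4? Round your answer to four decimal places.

0.2747

Y = trial on which the third success occurs; negative binomial, r=3, p=0.625.
P(Y=4) = C(3,2) · p^3 · (1−p)^1
= 3 · 0.24414 · 0.375 = 0.274658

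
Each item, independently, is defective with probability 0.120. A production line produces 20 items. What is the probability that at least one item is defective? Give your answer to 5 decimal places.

P(at least one) = 1 − P(none) = 1 − (1 − 0.12)^20
= 1 − 0.0775628 = 0.9224372

0.92244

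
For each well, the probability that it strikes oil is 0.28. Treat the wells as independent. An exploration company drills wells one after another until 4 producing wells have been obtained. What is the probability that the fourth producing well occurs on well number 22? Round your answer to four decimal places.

0.0221

Y = trial on which the fourth success occurs; negative binomial, r=4, p=0.28.
P(Y=22) = C(21,3) · p^4 · (1−p)^18
= 1330 · 0.0061466 · 0.0027039 = 0.022104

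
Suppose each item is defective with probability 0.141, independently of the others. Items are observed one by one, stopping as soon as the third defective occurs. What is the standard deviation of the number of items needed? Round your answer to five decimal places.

11.38513

Y = total items until the third success; negative binomial with r=3, p=0.141.
SD(Y) = √[r(1−p)/p²] = √(129.6212464) = 11.3851327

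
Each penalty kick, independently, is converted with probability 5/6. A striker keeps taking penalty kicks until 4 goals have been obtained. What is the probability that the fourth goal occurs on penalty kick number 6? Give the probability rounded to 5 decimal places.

0.13396

Y = trial on which the fourth success occurs; negative binomial, r=4, p=0.833333.
P(Y=6) = C(5,3) · p^4 · (1−p)^2
= 10 · 0.48225 · 0.027778 = 0.1339592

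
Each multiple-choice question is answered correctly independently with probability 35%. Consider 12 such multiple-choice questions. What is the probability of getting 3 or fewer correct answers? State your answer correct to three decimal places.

0.347

X ~ Binomial(12, 0.35); P(X ≤ 3) = Σ C(12,k) p^k (1−p)^(12−k) over k:
  k=0: C(12,0)·0.35^0·0.65^12 = 0.00569
  k=1: C(12,1)·0.35^1·0.65^11 = 0.03675
  k=2: C(12,2)·0.35^2·0.65^10 = 0.10885
  k=3: C(12,3)·0.35^3·0.65^9 = 0.19537
Total = 0.34665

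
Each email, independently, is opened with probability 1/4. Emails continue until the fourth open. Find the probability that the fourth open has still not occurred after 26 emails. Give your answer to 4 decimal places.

Needing more than 26 emails ⇔ fewer than 4 successes in the first 26. With X ~ Binomial(26, 0.25), P(Y > 26) = P(X ≤ 3).
  k=0: C(26,0)·0.25^0·0.75^26 = 0.000564
  k=1: C(26,1)·0.25^1·0.75^25 = 0.004892
  k=2: C(26,2)·0.25^2·0.75^24 = 0.020381
  k=3: C(26,3)·0.25^3·0.75^23 = 0.054350
P(X ≤ 3) = 0.080188

0.0802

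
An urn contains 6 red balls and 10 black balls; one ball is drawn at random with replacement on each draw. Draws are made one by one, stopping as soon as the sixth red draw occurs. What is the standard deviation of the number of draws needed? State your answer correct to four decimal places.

5.1640

Y = total draws until the sixth success; negative binomial with r=6, p=0.375.
SD(Y) = √[r(1−p)/p²] = √(26.666667) = 5.163978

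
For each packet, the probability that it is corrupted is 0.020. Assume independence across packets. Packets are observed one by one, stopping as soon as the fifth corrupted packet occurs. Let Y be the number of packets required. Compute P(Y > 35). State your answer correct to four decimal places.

Needing more than 35 packets ⇔ fewer than 5 successes in the first 35. With X ~ Binomial(35, 0.02), P(Y > 35) = P(X ≤ 4).
  k=0: C(35,0)·0.02^0·0.98^35 = 0.493075
  k=1: C(35,1)·0.02^1·0.98^34 = 0.352196
  k=2: C(35,2)·0.02^2·0.98^33 = 0.122191
  k=3: C(35,3)·0.02^3·0.98^32 = 0.027431
  k=4: C(35,4)·0.02^4·0.98^31 = 0.004478
P(X ≤ 4) = 0.999370

0.9994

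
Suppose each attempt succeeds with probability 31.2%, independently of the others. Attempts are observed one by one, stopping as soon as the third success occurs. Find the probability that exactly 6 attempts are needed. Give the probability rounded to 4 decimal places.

Y = trial on which the third success occurs; negative binomial, r=3, p=0.312.
P(Y=6) = C(5,2) · p^3 · (1−p)^3
= 10 · 0.030371 · 0.32566 = 0.098907

0.0989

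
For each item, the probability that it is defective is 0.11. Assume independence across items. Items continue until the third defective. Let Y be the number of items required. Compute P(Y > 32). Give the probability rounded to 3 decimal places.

Needing more than 32 items ⇔ fewer than 3 successes in the first 32. With X ~ Binomial(32, 0.11), P(Y > 32) = P(X ≤ 2).
  k=0: C(32,0)·0.11^0·0.89^32 = 0.02401
  k=1: C(32,1)·0.11^1·0.89^31 = 0.09498
  k=2: C(32,2)·0.11^2·0.89^30 = 0.18196
P(X ≤ 2) = 0.30095

0.301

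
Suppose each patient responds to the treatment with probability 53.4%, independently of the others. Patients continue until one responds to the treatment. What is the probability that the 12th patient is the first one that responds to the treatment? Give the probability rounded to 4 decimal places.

Geometric (trials to first success), p = 0.534.
P(Y = 12) = (1−p)^11 · p = 0.00022503 · 0.534 = 0.000120

0.0001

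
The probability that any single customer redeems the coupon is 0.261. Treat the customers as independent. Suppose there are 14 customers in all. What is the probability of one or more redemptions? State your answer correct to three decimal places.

P(at least one) = 1 − P(none) = 1 − (1 − 0.261)^14
= 1 − 0.01449 = 0.98551

0.986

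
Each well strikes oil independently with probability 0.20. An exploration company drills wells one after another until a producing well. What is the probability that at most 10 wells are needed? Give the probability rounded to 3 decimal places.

0.893

Y = number of wells to the first success; geometric, p = 0.20.
P(Y ≤ 10) = 1 − (1−p)^10 = 1 − 0.10737 = 0.89263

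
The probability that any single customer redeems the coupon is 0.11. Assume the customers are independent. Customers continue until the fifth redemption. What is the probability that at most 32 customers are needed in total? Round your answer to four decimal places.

Finishing within 32 customers ⇔ at least 5 successes in the first 32. With X ~ Binomial(32, 0.11), P(Y ≤ 32) = 1 − P(X ≤ 4).
  k=0: C(32,0)·0.11^0·0.89^32 = 0.024015
  k=1: C(32,1)·0.11^1·0.89^31 = 0.094980
  k=2: C(32,2)·0.11^2·0.89^30 = 0.181956
  k=3: C(32,3)·0.11^3·0.89^29 = 0.224890
  k=4: C(32,4)·0.11^4·0.89^28 = 0.201516
1 − 0.727358 = 0.272642

0.2726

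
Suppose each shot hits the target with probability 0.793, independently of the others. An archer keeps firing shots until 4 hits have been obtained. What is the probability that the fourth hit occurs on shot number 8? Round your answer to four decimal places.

0.0254

Y = trial on which the fourth success occurs; negative binomial, r=4, p=0.793.
P(Y=8) = C(7,3) · p^4 · (1−p)^4
= 35 · 0.39545 · 0.001836 = 0.025412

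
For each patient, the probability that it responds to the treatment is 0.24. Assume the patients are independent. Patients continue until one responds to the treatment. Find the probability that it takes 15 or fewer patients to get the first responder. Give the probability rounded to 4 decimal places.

0.9837

Y = number of patients to the first success; geometric, p = 0.24.
P(Y ≤ 15) = 1 − (1−p)^15 = 1 − 0.016301 = 0.983699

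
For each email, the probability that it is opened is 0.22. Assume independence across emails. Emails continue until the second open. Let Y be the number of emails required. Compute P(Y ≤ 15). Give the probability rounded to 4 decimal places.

0.8741

Finishing within 15 emails ⇔ at least 2 successes in the first 15. With X ~ Binomial(15, 0.22), P(Y ≤ 15) = 1 − P(X ≤ 1).
  k=0: C(15,0)·0.22^0·0.78^15 = 0.024067
  k=1: C(15,1)·0.22^1·0.78^14 = 0.101821
1 − 0.125888 = 0.874112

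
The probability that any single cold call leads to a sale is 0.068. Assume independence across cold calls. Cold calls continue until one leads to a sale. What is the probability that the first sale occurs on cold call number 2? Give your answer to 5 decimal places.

0.06338

Geometric (trials to first success), p = 0.068.
P(Y = 2) = (1−p)^1 · p = 0.932 · 0.068 = 0.0633760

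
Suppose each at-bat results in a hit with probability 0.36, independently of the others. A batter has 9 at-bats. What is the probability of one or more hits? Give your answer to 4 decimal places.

P(at least one) = 1 − P(none) = 1 − (1 − 0.36)^9
= 1 − 0.018014 = 0.981986

0.9820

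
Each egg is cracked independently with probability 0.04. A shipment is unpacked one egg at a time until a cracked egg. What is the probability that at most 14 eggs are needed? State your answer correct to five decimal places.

0.43533

Y = number of eggs to the first success; geometric, p = 0.04.
P(Y ≤ 14) = 1 − (1−p)^14 = 1 − 0.5646733 = 0.4353267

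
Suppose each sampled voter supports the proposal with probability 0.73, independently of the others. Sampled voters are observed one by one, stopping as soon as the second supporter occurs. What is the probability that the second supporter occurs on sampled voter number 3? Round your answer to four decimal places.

Y = trial on which the second success occurs; negative binomial, r=2, p=0.73.
P(Y=3) = C(2,1) · p^2 · (1−p)^1
= 2 · 0.5329 · 0.27 = 0.287766

0.2878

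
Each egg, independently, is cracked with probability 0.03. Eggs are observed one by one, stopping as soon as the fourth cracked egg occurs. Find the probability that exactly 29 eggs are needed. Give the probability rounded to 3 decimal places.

0.001

Y = trial on which the fourth success occurs; negative binomial, r=4, p=0.03.
P(Y=29) = C(28,3) · p^4 · (1−p)^25
= 3276 · 8.1e-07 · 0.46697 = 0.00124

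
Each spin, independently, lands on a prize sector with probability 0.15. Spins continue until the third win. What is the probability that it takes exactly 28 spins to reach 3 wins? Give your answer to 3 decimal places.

Y = trial on which the third success occurs; negative binomial, r=3, p=0.15.
P(Y=28) = C(27,2) · p^3 · (1−p)^25
= 351 · 0.003375 · 0.017198 = 0.02037

0.020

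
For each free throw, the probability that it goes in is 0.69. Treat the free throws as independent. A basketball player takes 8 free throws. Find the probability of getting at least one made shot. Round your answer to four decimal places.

P(at least one) = 1 − P(none) = 1 − (1 − 0.69)^8
= 1 − 0.000085 = 0.999915

0.9999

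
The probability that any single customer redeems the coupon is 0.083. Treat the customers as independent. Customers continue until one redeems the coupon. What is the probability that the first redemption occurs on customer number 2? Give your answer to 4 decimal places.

0.0761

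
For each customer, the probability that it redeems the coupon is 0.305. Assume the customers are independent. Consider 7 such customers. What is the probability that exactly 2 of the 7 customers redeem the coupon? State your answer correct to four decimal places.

0.3168

X ~ Binomial(n=7, p=0.305).
P(X=2) = C(7,2) · p^2 · (1−p)^5
= 21 · 0.093025 · 0.16215 = 0.316769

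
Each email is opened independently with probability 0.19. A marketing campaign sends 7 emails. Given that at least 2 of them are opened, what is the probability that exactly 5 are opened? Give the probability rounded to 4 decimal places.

0.0086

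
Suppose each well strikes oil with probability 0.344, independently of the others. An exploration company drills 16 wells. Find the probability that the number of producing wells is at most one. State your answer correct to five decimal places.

X ~ Binomial(16, 0.344); P(X ≤ 1) = Σ C(16,k) p^k (1−p)^(16−k) over k:
  k=0: C(16,0)·0.344^0·0.656^16 = 0.0011761
  k=1: C(16,1)·0.344^1·0.656^15 = 0.0098682
Total = 0.0110443

0.01104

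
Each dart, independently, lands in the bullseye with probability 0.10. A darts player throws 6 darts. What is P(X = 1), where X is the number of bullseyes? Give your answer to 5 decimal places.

0.35429

X ~ Binomial(n=6, p=0.10).
P(X=1) = C(6,1) · p^1 · (1−p)^5
= 6 · 0.1 · 0.59049 = 0.3542940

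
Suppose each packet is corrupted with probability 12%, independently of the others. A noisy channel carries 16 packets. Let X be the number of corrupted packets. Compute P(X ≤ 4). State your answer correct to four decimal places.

0.9652

X ~ Binomial(16, 0.12); P(X ≤ 4) = Σ C(16,k) p^k (1−p)^(16−k) over k:
  k=0: C(16,0)·0.12^0·0.88^16 = 0.129337
  k=1: C(16,1)·0.12^1·0.88^15 = 0.282190
  k=2: C(16,2)·0.12^2·0.88^14 = 0.288603
  k=3: C(16,3)·0.12^3·0.88^13 = 0.183657
  k=4: C(16,4)·0.12^4·0.88^12 = 0.081393
Total = 0.965180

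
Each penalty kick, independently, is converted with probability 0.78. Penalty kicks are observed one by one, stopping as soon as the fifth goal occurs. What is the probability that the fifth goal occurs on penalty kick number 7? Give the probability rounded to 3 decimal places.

Y = trial on which the fifth success occurs; negative binomial, r=5, p=0.78.
P(Y=7) = C(6,4) · p^5 · (1−p)^2
= 15 · 0.28872 · 0.0484 = 0.20961

0.210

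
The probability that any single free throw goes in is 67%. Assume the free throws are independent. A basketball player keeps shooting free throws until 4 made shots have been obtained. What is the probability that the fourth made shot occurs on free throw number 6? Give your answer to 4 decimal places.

Y = trial on which the fourth success occurs; negative binomial, r=4, p=0.67.
P(Y=6) = C(5,3) · p^4 · (1−p)^2
= 10 · 0.20151 · 0.1089 = 0.219446

0.2194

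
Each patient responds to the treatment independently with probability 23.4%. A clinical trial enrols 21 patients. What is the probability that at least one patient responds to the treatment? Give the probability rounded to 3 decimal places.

0.996

P(at least one) = 1 − P(none) = 1 − (1 − 0.234)^21
= 1 − 0.00371 = 0.99629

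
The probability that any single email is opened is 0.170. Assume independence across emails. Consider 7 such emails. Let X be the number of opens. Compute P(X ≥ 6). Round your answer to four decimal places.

X ~ Binomial(7, 0.17); P(X ≥ 6) = Σ C(7,k) p^k (1−p)^(7−k) over k:
  k=6: C(7,6)·0.17^6·0.83^1 = 0.000140
  k=7: C(7,7)·0.17^7·0.83^0 = 0.000004
Total = 0.000144

0.0001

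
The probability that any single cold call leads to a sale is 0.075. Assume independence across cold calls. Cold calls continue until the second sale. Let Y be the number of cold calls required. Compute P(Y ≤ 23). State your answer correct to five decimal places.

Finishing within 23 cold calls ⇔ at least 2 successes in the first 23. With X ~ Binomial(23, 0.075), P(Y ≤ 23) = 1 − P(X ≤ 1).
  k=0: C(23,0)·0.075^0·0.925^23 = 0.1664408
  k=1: C(23,1)·0.075^1·0.925^22 = 0.3103896
1 − 0.4768305 = 0.5231695

0.52317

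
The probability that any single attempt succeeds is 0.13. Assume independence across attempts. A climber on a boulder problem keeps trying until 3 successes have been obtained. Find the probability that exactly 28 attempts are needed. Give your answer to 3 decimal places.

0.024

Y = trial on which the third success occurs; negative binomial, r=3, p=0.13.
P(Y=28) = C(27,2) · p^3 · (1−p)^25
= 351 · 0.002197 · 0.03076 = 0.02372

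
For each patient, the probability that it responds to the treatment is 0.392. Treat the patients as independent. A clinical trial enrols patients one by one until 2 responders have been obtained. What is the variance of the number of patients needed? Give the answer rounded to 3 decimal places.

7.913

Y = total patients until the second success; negative binomial with r=2, p=0.392.
Var(Y) = r(1−p)/p² = 2·0.608 / 0.392² = 7.91337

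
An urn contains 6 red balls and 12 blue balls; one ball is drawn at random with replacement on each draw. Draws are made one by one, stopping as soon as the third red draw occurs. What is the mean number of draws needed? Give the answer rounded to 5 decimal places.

9.00000

Y = total draws until the third success; negative binomial with r=3, p=0.333333.
E[Y] = r / p = 3 / 0.333333 = 9.0000000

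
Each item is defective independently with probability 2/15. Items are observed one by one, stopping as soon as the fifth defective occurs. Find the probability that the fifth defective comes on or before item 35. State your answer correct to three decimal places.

0.508

Finishing within 35 items ⇔ at least 5 successes in the first 35. With X ~ Binomial(35, 0.133333), P(Y ≤ 35) = 1 − P(X ≤ 4).
  k=0: C(35,0)·0.133333^0·0.866667^35 = 0.00668
  k=1: C(35,1)·0.133333^1·0.866667^34 = 0.03597
  k=2: C(35,2)·0.133333^2·0.866667^33 = 0.09408
  k=3: C(35,3)·0.133333^3·0.866667^32 = 0.15922
  k=4: C(35,4)·0.133333^4·0.866667^31 = 0.19596
1 − 0.49192 = 0.50808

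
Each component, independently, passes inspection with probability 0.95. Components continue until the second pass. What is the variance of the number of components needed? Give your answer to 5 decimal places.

Y = total components until the second success; negative binomial with r=2, p=0.95.
Var(Y) = r(1−p)/p² = 2·0.05 / 0.95² = 0.1108033

0.11080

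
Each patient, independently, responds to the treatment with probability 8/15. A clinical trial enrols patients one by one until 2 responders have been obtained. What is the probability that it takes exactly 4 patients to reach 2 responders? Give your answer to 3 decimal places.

Y = trial on which the second success occurs; negative binomial, r=2, p=0.533333.
P(Y=4) = C(3,1) · p^2 · (1−p)^2
= 3 · 0.28444 · 0.21778 = 0.18584

0.186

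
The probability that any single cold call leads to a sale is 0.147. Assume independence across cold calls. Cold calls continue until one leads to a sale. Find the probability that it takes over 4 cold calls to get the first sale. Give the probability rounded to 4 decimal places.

0.5294

Y = number of cold calls to the first success; geometric, p = 0.147.
P(Y > 4) = P(first 4 all fail) = (1−p)^4 = 0.529415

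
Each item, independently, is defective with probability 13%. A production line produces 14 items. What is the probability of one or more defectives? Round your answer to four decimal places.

P(at least one) = 1 − P(none) = 1 − (1 − 0.13)^14
= 1 − 0.142321 = 0.857679

0.8577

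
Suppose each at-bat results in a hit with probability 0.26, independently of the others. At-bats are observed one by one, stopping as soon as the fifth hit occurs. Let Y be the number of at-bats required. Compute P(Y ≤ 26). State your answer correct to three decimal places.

0.844

Finishing within 26 at-bats ⇔ at least 5 successes in the first 26. With X ~ Binomial(26, 0.26), P(Y ≤ 26) = 1 − P(X ≤ 4).
  k=0: C(26,0)·0.26^0·0.74^26 = 0.00040
  k=1: C(26,1)·0.26^1·0.74^25 = 0.00364
  k=2: C(26,2)·0.26^2·0.74^24 = 0.01597
  k=3: C(26,3)·0.26^3·0.74^23 = 0.04490
  k=4: C(26,4)·0.26^4·0.74^22 = 0.09071
1 − 0.15561 = 0.84439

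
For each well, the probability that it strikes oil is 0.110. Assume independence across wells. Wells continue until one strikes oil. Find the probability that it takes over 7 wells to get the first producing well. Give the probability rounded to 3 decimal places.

0.442

Y = number of wells to the first success; geometric, p = 0.11.
P(Y > 7) = P(first 7 all fail) = (1−p)^7 = 0.44231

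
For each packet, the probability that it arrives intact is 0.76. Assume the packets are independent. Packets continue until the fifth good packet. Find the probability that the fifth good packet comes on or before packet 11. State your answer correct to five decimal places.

0.99406

Finishing within 11 packets ⇔ at least 5 successes in the first 11. With X ~ Binomial(11, 0.76), P(Y ≤ 11) = 1 − P(X ≤ 4).
  k=0: C(11,0)·0.76^0·0.24^11 = 0.0000002
  k=1: C(11,1)·0.76^1·0.24^10 = 0.0000053
  k=2: C(11,2)·0.76^2·0.24^9 = 0.0000839
  k=3: C(11,3)·0.76^3·0.24^8 = 0.0007973
  k=4: C(11,4)·0.76^4·0.24^7 = 0.0050495
1 − 0.0059361 = 0.9940639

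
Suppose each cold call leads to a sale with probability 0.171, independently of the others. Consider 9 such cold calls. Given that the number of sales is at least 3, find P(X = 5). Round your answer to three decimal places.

0.046

X ~ Binomial(9, 0.171). Want P(X=5 | X≥3) = P(X=5) / P(X≥3).
P(X=5) = C(9,5)·0.171^5·0.829^4 = 0.00870
P(X≥3) = 1 − 0.18492 − 0.34330 − 0.28325 = 0.18852
Ratio = 0.00870 / 0.18852 = 0.04615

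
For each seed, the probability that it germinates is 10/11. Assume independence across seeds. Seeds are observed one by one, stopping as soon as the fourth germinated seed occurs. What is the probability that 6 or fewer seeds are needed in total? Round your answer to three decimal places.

Finishing within 6 seeds ⇔ at least 4 successes in the first 6. With X ~ Binomial(6, 0.909091), P(Y ≤ 6) = 1 − P(X ≤ 3).
  k=0: C(6,0)·0.909091^0·0.090909^6 = 0.00000
  k=1: C(6,1)·0.909091^1·0.090909^5 = 0.00003
  k=2: C(6,2)·0.909091^2·0.090909^4 = 0.00085
  k=3: C(6,3)·0.909091^3·0.090909^3 = 0.01129
1 − 0.01217 = 0.98783

0.988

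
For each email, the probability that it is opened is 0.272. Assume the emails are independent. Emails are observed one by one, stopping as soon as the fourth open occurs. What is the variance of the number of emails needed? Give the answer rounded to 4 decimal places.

39.3599

Y = total emails until the fourth success; negative binomial with r=4, p=0.272.
Var(Y) = r(1−p)/p² = 4·0.728 / 0.272² = 39.359862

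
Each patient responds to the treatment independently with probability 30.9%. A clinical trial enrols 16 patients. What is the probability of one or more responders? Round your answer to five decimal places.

P(at least one) = 1 − P(none) = 1 − (1 − 0.309)^16
= 1 − 0.0027018 = 0.9972982

0.99730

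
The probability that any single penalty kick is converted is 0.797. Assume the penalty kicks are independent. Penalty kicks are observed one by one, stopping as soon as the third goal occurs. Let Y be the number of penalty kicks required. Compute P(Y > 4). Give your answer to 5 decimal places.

0.18543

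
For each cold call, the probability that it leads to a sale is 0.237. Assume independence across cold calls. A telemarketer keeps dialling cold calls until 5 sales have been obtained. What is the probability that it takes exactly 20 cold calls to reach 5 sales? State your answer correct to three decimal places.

Y = trial on which the fifth success occurs; negative binomial, r=5, p=0.237.
P(Y=20) = C(19,4) · p^5 · (1−p)^15
= 3876 · 0.00074772 · 0.017293 = 0.05012

0.050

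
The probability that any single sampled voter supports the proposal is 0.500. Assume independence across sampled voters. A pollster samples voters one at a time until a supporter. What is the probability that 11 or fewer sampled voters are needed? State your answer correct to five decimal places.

Y = number of sampled voters to the first success; geometric, p = 0.50.
P(Y ≤ 11) = 1 − (1−p)^11 = 1 − 0.0004883 = 0.9995117

0.99951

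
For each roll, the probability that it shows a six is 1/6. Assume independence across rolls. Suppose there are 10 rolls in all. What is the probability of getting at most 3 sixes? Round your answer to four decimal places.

X ~ Binomial(10, 0.166667); P(X ≤ 3) = Σ C(10,k) p^k (1−p)^(10−k) over k:
  k=0: C(10,0)·0.166667^0·0.833333^10 = 0.161506
  k=1: C(10,1)·0.166667^1·0.833333^9 = 0.323011
  k=2: C(10,2)·0.166667^2·0.833333^8 = 0.290710
  k=3: C(10,3)·0.166667^3·0.833333^7 = 0.155045
Total = 0.930272

0.9303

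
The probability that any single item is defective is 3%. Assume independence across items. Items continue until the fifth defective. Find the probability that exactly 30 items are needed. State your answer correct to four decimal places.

Y = trial on which the fifth success occurs; negative binomial, r=5, p=0.03.
P(Y=30) = C(29,4) · p^5 · (1−p)^25
= 23751 · 2.43e-08 · 0.46697 = 0.000270

0.0003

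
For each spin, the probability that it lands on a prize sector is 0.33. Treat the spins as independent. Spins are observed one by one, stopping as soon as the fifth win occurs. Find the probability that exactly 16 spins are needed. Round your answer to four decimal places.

Y = trial on which the fifth success occurs; negative binomial, r=5, p=0.33.
P(Y=16) = C(15,4) · p^5 · (1−p)^11
= 1365 · 0.0039135 · 0.012213 = 0.065242

0.0652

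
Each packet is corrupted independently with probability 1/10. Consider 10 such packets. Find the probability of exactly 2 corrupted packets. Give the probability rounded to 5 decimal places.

X ~ Binomial(n=10, p=0.10).
P(X=2) = C(10,2) · p^2 · (1−p)^8
= 45 · 0.01 · 0.43047 = 0.1937102

0.19371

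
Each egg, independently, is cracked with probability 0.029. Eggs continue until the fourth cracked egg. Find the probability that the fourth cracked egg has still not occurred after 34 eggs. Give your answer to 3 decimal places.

Needing more than 34 eggs ⇔ fewer than 4 successes in the first 34. With X ~ Binomial(34, 0.029), P(Y > 34) = P(X ≤ 3).
  k=0: C(34,0)·0.029^0·0.971^34 = 0.36767
  k=1: C(34,1)·0.029^1·0.971^33 = 0.37335
  k=2: C(34,2)·0.029^2·0.971^32 = 0.18398
  k=3: C(34,3)·0.029^3·0.971^31 = 0.05861
P(X ≤ 3) = 0.98361

0.984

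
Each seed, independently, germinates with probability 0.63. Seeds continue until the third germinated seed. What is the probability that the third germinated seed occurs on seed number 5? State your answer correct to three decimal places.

Y = trial on which the third success occurs; negative binomial, r=3, p=0.63.
P(Y=5) = C(4,2) · p^3 · (1−p)^2
= 6 · 0.25005 · 0.1369 = 0.20539

0.205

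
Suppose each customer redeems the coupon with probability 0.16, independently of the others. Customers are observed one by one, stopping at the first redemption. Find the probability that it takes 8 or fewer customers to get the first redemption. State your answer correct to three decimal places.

0.752

Y = number of customers to the first success; geometric, p = 0.16.
P(Y ≤ 8) = 1 − (1−p)^8 = 1 − 0.24788 = 0.75212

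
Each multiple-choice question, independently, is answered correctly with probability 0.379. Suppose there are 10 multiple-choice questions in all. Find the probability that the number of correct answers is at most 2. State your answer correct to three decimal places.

0.204

X ~ Binomial(10, 0.379); P(X ≤ 2) = Σ C(10,k) p^k (1−p)^(10−k) over k:
  k=0: C(10,0)·0.379^0·0.621^10 = 0.00853
  k=1: C(10,1)·0.379^1·0.621^9 = 0.05206
  k=2: C(10,2)·0.379^2·0.621^8 = 0.14296
Total = 0.20355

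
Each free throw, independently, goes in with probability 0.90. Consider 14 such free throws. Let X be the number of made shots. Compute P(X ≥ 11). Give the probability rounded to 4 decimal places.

0.9559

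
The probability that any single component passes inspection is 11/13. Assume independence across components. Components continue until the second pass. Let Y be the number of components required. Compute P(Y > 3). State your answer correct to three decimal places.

Needing more than 3 components ⇔ fewer than 2 successes in the first 3. With X ~ Binomial(3, 0.846154), P(Y > 3) = P(X ≤ 1).
  k=0: C(3,0)·0.846154^0·0.153846^3 = 0.00364
  k=1: C(3,1)·0.846154^1·0.153846^2 = 0.06008
P(X ≤ 1) = 0.06372

0.064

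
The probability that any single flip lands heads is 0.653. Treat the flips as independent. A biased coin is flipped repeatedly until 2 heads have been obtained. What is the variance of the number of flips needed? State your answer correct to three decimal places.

Y = total flips until the second success; negative binomial with r=2, p=0.653.
Var(Y) = r(1−p)/p² = 2·0.347 / 0.653² = 1.62755

1.628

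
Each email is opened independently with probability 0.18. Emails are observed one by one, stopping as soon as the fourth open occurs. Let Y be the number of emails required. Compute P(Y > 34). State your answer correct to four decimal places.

Needing more than 34 emails ⇔ fewer than 4 successes in the first 34. With X ~ Binomial(34, 0.18), P(Y > 34) = P(X ≤ 3).
  k=0: C(34,0)·0.18^0·0.82^34 = 0.001174
  k=1: C(34,1)·0.18^1·0.82^33 = 0.008762
  k=2: C(34,2)·0.18^2·0.82^32 = 0.031736
  k=3: C(34,3)·0.18^3·0.82^31 = 0.074309
P(X ≤ 3) = 0.115981

0.1160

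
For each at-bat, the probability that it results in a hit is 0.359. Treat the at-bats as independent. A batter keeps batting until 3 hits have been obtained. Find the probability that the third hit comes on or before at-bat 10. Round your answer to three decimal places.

Finishing within 10 at-bats ⇔ at least 3 successes in the first 10. With X ~ Binomial(10, 0.359), P(Y ≤ 10) = 1 − P(X ≤ 2).
  k=0: C(10,0)·0.359^0·0.641^10 = 0.01171
  k=1: C(10,1)·0.359^1·0.641^9 = 0.06559
  k=2: C(10,2)·0.359^2·0.641^8 = 0.16530
1 − 0.24259 = 0.75741

0.757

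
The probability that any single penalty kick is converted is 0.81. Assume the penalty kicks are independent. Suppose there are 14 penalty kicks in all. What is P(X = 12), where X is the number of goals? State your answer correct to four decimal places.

0.2620

X ~ Binomial(n=14, p=0.81).
P(X=12) = C(14,12) · p^12 · (1−p)^2
= 91 · 0.079766 · 0.0361 = 0.262041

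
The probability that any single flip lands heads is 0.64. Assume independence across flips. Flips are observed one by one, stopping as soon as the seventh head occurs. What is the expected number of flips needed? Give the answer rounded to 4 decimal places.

Y = total flips until the seventh success; negative binomial with r=7, p=0.64.
E[Y] = r / p = 7 / 0.64 = 10.937500

10.9375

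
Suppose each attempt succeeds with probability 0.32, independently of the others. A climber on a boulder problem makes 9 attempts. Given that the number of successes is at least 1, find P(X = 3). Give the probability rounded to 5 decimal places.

X ~ Binomial(9, 0.32). Want P(X=3 | X≥1) = P(X=3) / P(X≥1).
P(X=3) = C(9,3)·0.32^3·0.68^6 = 0.2721339
P(X≥1) = 1 − 0.0310871 = 0.9689129
Ratio = 0.2721339 / 0.9689129 = 0.2808652

0.28087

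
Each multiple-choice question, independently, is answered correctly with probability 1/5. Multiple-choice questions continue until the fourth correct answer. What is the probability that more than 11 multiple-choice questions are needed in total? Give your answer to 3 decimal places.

Needing more than 11 multiple-choice questions ⇔ fewer than 4 successes in the first 11. With X ~ Binomial(11, 0.20), P(Y > 11) = P(X ≤ 3).
  k=0: C(11,0)·0.20^0·0.80^11 = 0.08590
  k=1: C(11,1)·0.20^1·0.80^10 = 0.23622
  k=2: C(11,2)·0.20^2·0.80^9 = 0.29528
  k=3: C(11,3)·0.20^3·0.80^8 = 0.22146
P(X ≤ 3) = 0.83886

0.839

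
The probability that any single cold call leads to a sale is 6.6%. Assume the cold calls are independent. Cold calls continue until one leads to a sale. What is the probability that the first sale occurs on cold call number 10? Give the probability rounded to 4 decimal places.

Geometric (trials to first success), p = 0.066.
P(Y = 10) = (1−p)^9 · p = 0.54091 · 0.066 = 0.035700

0.0357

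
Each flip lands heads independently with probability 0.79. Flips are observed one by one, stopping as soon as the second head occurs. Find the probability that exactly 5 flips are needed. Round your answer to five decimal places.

0.02312

Y = trial on which the second success occurs; negative binomial, r=2, p=0.79.
P(Y=5) = C(4,1) · p^2 · (1−p)^3
= 4 · 0.6241 · 0.009261 = 0.0231192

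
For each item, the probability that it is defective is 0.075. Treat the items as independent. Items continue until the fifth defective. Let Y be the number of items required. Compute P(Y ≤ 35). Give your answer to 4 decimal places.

0.1183

Finishing within 35 items ⇔ at least 5 successes in the first 35. With X ~ Binomial(35, 0.075), P(Y ≤ 35) = 1 − P(X ≤ 4).
  k=0: C(35,0)·0.075^0·0.925^35 = 0.065307
  k=1: C(35,1)·0.075^1·0.925^34 = 0.185331
  k=2: C(35,2)·0.075^2·0.925^33 = 0.255456
  k=3: C(35,3)·0.075^3·0.925^32 = 0.227839
  k=4: C(35,4)·0.075^4·0.925^31 = 0.147788
1 − 0.881722 = 0.118278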